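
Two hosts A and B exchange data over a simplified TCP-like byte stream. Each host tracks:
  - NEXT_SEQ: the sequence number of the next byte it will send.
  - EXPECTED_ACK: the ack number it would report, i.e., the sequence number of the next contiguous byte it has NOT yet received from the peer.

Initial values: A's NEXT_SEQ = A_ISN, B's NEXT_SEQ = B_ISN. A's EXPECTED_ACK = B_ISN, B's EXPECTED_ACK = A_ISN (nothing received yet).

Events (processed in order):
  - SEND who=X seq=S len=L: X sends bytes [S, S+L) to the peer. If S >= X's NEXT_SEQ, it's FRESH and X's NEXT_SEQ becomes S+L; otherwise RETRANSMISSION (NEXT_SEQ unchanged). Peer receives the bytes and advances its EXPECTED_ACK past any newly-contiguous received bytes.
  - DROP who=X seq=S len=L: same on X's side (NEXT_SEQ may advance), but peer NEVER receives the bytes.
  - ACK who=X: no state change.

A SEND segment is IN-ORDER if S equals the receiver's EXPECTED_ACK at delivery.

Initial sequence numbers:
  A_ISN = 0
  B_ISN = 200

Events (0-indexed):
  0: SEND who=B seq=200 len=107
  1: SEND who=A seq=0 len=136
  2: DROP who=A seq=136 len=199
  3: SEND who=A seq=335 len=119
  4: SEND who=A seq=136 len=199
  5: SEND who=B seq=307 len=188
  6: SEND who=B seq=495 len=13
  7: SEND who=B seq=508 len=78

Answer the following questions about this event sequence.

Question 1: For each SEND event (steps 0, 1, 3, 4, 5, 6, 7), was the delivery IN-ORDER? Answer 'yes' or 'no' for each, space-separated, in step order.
Answer: yes yes no yes yes yes yes

Derivation:
Step 0: SEND seq=200 -> in-order
Step 1: SEND seq=0 -> in-order
Step 3: SEND seq=335 -> out-of-order
Step 4: SEND seq=136 -> in-order
Step 5: SEND seq=307 -> in-order
Step 6: SEND seq=495 -> in-order
Step 7: SEND seq=508 -> in-order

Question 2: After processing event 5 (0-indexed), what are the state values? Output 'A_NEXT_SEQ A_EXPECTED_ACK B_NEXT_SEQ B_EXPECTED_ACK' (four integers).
After event 0: A_seq=0 A_ack=307 B_seq=307 B_ack=0
After event 1: A_seq=136 A_ack=307 B_seq=307 B_ack=136
After event 2: A_seq=335 A_ack=307 B_seq=307 B_ack=136
After event 3: A_seq=454 A_ack=307 B_seq=307 B_ack=136
After event 4: A_seq=454 A_ack=307 B_seq=307 B_ack=454
After event 5: A_seq=454 A_ack=495 B_seq=495 B_ack=454

454 495 495 454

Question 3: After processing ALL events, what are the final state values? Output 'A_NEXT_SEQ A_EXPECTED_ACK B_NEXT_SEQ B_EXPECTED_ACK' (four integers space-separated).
Answer: 454 586 586 454

Derivation:
After event 0: A_seq=0 A_ack=307 B_seq=307 B_ack=0
After event 1: A_seq=136 A_ack=307 B_seq=307 B_ack=136
After event 2: A_seq=335 A_ack=307 B_seq=307 B_ack=136
After event 3: A_seq=454 A_ack=307 B_seq=307 B_ack=136
After event 4: A_seq=454 A_ack=307 B_seq=307 B_ack=454
After event 5: A_seq=454 A_ack=495 B_seq=495 B_ack=454
After event 6: A_seq=454 A_ack=508 B_seq=508 B_ack=454
After event 7: A_seq=454 A_ack=586 B_seq=586 B_ack=454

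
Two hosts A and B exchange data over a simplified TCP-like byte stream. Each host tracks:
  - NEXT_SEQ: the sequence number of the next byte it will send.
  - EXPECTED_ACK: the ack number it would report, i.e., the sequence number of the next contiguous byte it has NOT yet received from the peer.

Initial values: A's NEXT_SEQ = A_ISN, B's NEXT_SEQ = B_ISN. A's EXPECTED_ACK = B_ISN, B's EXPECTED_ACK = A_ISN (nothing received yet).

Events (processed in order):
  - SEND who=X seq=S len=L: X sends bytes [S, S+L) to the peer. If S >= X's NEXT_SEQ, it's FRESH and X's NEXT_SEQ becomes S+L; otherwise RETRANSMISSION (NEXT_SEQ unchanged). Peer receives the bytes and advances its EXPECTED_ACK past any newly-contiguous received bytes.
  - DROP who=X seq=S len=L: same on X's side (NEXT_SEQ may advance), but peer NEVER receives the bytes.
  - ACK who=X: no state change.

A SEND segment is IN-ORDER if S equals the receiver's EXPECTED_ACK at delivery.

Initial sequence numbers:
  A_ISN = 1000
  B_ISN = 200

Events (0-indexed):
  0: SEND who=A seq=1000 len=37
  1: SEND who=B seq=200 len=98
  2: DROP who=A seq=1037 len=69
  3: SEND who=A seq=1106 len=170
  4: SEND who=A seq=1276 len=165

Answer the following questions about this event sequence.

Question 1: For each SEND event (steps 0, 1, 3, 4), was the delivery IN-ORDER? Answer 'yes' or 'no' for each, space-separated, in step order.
Step 0: SEND seq=1000 -> in-order
Step 1: SEND seq=200 -> in-order
Step 3: SEND seq=1106 -> out-of-order
Step 4: SEND seq=1276 -> out-of-order

Answer: yes yes no no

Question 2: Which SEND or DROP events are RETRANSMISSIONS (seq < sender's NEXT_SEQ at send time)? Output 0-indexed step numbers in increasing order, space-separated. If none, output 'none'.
Answer: none

Derivation:
Step 0: SEND seq=1000 -> fresh
Step 1: SEND seq=200 -> fresh
Step 2: DROP seq=1037 -> fresh
Step 3: SEND seq=1106 -> fresh
Step 4: SEND seq=1276 -> fresh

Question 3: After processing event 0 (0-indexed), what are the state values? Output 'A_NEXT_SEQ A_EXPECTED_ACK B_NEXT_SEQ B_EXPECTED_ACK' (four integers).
After event 0: A_seq=1037 A_ack=200 B_seq=200 B_ack=1037

1037 200 200 1037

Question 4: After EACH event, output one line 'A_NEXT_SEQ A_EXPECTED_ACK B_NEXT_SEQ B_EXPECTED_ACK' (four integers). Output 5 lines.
1037 200 200 1037
1037 298 298 1037
1106 298 298 1037
1276 298 298 1037
1441 298 298 1037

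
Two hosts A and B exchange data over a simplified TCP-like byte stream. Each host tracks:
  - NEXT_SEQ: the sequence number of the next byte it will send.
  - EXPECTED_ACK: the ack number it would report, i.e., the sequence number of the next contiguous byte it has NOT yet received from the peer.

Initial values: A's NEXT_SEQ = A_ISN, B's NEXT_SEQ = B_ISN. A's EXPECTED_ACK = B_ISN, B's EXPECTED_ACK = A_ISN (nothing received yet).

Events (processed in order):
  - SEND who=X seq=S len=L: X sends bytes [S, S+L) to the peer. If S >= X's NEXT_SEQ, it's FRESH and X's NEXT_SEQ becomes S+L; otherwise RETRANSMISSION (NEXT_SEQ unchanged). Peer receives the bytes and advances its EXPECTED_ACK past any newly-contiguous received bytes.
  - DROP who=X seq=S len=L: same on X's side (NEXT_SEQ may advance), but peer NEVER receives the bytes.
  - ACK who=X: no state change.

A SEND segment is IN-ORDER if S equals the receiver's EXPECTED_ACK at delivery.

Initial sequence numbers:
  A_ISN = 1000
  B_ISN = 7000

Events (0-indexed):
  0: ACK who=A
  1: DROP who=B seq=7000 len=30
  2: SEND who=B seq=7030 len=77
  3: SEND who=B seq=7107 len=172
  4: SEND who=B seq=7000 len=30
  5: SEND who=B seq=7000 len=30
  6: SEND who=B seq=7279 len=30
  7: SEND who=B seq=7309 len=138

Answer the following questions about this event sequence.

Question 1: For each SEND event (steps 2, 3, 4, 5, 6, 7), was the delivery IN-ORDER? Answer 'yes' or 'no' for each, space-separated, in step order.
Answer: no no yes no yes yes

Derivation:
Step 2: SEND seq=7030 -> out-of-order
Step 3: SEND seq=7107 -> out-of-order
Step 4: SEND seq=7000 -> in-order
Step 5: SEND seq=7000 -> out-of-order
Step 6: SEND seq=7279 -> in-order
Step 7: SEND seq=7309 -> in-order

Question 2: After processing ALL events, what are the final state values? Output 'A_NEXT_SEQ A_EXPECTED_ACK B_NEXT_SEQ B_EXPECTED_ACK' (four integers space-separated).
After event 0: A_seq=1000 A_ack=7000 B_seq=7000 B_ack=1000
After event 1: A_seq=1000 A_ack=7000 B_seq=7030 B_ack=1000
After event 2: A_seq=1000 A_ack=7000 B_seq=7107 B_ack=1000
After event 3: A_seq=1000 A_ack=7000 B_seq=7279 B_ack=1000
After event 4: A_seq=1000 A_ack=7279 B_seq=7279 B_ack=1000
After event 5: A_seq=1000 A_ack=7279 B_seq=7279 B_ack=1000
After event 6: A_seq=1000 A_ack=7309 B_seq=7309 B_ack=1000
After event 7: A_seq=1000 A_ack=7447 B_seq=7447 B_ack=1000

Answer: 1000 7447 7447 1000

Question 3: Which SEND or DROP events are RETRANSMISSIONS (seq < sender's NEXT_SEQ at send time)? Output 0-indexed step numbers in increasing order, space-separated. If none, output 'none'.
Answer: 4 5

Derivation:
Step 1: DROP seq=7000 -> fresh
Step 2: SEND seq=7030 -> fresh
Step 3: SEND seq=7107 -> fresh
Step 4: SEND seq=7000 -> retransmit
Step 5: SEND seq=7000 -> retransmit
Step 6: SEND seq=7279 -> fresh
Step 7: SEND seq=7309 -> fresh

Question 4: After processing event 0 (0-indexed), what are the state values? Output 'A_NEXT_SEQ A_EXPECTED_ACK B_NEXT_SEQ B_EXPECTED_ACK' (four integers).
After event 0: A_seq=1000 A_ack=7000 B_seq=7000 B_ack=1000

1000 7000 7000 1000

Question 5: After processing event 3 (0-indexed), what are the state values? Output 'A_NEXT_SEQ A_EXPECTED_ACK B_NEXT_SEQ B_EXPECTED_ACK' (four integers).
After event 0: A_seq=1000 A_ack=7000 B_seq=7000 B_ack=1000
After event 1: A_seq=1000 A_ack=7000 B_seq=7030 B_ack=1000
After event 2: A_seq=1000 A_ack=7000 B_seq=7107 B_ack=1000
After event 3: A_seq=1000 A_ack=7000 B_seq=7279 B_ack=1000

1000 7000 7279 1000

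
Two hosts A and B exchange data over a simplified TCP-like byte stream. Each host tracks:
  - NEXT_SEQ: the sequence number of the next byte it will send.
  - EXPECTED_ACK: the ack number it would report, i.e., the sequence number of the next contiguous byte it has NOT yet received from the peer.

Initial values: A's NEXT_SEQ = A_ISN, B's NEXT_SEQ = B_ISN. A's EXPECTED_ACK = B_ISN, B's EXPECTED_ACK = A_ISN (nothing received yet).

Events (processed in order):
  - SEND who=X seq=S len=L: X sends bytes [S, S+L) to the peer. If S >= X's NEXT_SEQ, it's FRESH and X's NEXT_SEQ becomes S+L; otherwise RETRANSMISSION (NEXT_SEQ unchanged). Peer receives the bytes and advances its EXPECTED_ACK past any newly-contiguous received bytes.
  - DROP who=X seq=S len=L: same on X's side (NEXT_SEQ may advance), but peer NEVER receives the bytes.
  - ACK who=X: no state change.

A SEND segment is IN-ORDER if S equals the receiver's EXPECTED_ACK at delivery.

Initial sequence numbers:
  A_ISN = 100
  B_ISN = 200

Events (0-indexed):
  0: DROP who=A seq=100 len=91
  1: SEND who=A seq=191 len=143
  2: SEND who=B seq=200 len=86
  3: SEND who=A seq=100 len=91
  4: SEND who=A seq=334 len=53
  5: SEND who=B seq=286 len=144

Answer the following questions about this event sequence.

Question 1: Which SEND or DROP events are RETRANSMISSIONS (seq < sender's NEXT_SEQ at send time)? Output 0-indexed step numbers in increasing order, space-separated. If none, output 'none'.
Step 0: DROP seq=100 -> fresh
Step 1: SEND seq=191 -> fresh
Step 2: SEND seq=200 -> fresh
Step 3: SEND seq=100 -> retransmit
Step 4: SEND seq=334 -> fresh
Step 5: SEND seq=286 -> fresh

Answer: 3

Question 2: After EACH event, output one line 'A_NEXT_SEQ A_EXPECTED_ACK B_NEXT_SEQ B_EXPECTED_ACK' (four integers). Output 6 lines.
191 200 200 100
334 200 200 100
334 286 286 100
334 286 286 334
387 286 286 387
387 430 430 387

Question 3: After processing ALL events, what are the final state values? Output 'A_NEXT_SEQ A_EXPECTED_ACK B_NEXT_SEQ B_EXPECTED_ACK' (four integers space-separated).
Answer: 387 430 430 387

Derivation:
After event 0: A_seq=191 A_ack=200 B_seq=200 B_ack=100
After event 1: A_seq=334 A_ack=200 B_seq=200 B_ack=100
After event 2: A_seq=334 A_ack=286 B_seq=286 B_ack=100
After event 3: A_seq=334 A_ack=286 B_seq=286 B_ack=334
After event 4: A_seq=387 A_ack=286 B_seq=286 B_ack=387
After event 5: A_seq=387 A_ack=430 B_seq=430 B_ack=387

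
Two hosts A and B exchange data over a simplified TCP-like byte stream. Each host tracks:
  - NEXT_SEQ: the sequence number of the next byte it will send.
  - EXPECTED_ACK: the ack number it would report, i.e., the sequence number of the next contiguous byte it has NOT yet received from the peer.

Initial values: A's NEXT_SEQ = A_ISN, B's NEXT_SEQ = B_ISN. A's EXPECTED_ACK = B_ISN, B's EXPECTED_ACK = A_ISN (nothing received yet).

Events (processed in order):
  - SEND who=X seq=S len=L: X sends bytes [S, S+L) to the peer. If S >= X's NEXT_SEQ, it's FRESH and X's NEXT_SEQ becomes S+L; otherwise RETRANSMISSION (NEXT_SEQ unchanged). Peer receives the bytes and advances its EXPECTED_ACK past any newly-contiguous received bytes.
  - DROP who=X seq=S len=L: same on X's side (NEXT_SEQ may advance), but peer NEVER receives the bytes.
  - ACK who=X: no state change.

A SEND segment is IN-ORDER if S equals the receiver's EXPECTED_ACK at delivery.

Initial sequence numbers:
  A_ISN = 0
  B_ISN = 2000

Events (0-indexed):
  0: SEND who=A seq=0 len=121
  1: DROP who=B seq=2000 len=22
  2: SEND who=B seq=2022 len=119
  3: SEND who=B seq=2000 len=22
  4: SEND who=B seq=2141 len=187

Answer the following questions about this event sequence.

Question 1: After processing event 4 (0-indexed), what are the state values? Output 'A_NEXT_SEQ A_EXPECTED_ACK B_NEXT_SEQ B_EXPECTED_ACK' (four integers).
After event 0: A_seq=121 A_ack=2000 B_seq=2000 B_ack=121
After event 1: A_seq=121 A_ack=2000 B_seq=2022 B_ack=121
After event 2: A_seq=121 A_ack=2000 B_seq=2141 B_ack=121
After event 3: A_seq=121 A_ack=2141 B_seq=2141 B_ack=121
After event 4: A_seq=121 A_ack=2328 B_seq=2328 B_ack=121

121 2328 2328 121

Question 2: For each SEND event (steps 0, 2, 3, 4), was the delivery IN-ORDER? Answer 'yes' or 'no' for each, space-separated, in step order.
Answer: yes no yes yes

Derivation:
Step 0: SEND seq=0 -> in-order
Step 2: SEND seq=2022 -> out-of-order
Step 3: SEND seq=2000 -> in-order
Step 4: SEND seq=2141 -> in-order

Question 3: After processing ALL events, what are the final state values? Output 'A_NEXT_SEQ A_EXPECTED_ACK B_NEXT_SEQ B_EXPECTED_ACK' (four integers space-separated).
Answer: 121 2328 2328 121

Derivation:
After event 0: A_seq=121 A_ack=2000 B_seq=2000 B_ack=121
After event 1: A_seq=121 A_ack=2000 B_seq=2022 B_ack=121
After event 2: A_seq=121 A_ack=2000 B_seq=2141 B_ack=121
After event 3: A_seq=121 A_ack=2141 B_seq=2141 B_ack=121
After event 4: A_seq=121 A_ack=2328 B_seq=2328 B_ack=121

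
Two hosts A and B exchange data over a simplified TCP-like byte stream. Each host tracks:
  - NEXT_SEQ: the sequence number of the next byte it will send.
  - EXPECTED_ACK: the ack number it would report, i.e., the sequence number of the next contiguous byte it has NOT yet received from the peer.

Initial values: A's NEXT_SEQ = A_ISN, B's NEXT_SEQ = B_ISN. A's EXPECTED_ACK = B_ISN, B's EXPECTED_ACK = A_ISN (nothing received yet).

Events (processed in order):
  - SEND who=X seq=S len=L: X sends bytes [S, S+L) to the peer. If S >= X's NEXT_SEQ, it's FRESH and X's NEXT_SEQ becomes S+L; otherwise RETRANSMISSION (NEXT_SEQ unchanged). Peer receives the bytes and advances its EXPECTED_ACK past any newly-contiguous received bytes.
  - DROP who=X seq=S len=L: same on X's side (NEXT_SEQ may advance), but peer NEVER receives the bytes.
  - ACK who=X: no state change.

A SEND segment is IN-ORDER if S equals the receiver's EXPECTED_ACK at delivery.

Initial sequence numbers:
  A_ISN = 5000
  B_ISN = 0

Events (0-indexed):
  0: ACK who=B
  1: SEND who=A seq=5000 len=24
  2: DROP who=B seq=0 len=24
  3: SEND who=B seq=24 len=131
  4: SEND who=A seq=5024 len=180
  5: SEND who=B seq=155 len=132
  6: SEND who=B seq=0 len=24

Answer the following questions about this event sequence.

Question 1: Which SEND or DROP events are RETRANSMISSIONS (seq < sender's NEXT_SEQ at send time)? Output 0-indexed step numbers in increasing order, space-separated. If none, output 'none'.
Answer: 6

Derivation:
Step 1: SEND seq=5000 -> fresh
Step 2: DROP seq=0 -> fresh
Step 3: SEND seq=24 -> fresh
Step 4: SEND seq=5024 -> fresh
Step 5: SEND seq=155 -> fresh
Step 6: SEND seq=0 -> retransmit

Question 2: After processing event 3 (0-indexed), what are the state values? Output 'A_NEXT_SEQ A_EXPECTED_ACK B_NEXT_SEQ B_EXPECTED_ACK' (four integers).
After event 0: A_seq=5000 A_ack=0 B_seq=0 B_ack=5000
After event 1: A_seq=5024 A_ack=0 B_seq=0 B_ack=5024
After event 2: A_seq=5024 A_ack=0 B_seq=24 B_ack=5024
After event 3: A_seq=5024 A_ack=0 B_seq=155 B_ack=5024

5024 0 155 5024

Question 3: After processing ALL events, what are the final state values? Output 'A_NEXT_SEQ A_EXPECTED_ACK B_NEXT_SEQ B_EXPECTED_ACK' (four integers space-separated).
Answer: 5204 287 287 5204

Derivation:
After event 0: A_seq=5000 A_ack=0 B_seq=0 B_ack=5000
After event 1: A_seq=5024 A_ack=0 B_seq=0 B_ack=5024
After event 2: A_seq=5024 A_ack=0 B_seq=24 B_ack=5024
After event 3: A_seq=5024 A_ack=0 B_seq=155 B_ack=5024
After event 4: A_seq=5204 A_ack=0 B_seq=155 B_ack=5204
After event 5: A_seq=5204 A_ack=0 B_seq=287 B_ack=5204
After event 6: A_seq=5204 A_ack=287 B_seq=287 B_ack=5204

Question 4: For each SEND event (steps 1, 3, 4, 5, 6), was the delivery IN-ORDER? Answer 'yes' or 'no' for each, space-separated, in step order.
Step 1: SEND seq=5000 -> in-order
Step 3: SEND seq=24 -> out-of-order
Step 4: SEND seq=5024 -> in-order
Step 5: SEND seq=155 -> out-of-order
Step 6: SEND seq=0 -> in-order

Answer: yes no yes no yes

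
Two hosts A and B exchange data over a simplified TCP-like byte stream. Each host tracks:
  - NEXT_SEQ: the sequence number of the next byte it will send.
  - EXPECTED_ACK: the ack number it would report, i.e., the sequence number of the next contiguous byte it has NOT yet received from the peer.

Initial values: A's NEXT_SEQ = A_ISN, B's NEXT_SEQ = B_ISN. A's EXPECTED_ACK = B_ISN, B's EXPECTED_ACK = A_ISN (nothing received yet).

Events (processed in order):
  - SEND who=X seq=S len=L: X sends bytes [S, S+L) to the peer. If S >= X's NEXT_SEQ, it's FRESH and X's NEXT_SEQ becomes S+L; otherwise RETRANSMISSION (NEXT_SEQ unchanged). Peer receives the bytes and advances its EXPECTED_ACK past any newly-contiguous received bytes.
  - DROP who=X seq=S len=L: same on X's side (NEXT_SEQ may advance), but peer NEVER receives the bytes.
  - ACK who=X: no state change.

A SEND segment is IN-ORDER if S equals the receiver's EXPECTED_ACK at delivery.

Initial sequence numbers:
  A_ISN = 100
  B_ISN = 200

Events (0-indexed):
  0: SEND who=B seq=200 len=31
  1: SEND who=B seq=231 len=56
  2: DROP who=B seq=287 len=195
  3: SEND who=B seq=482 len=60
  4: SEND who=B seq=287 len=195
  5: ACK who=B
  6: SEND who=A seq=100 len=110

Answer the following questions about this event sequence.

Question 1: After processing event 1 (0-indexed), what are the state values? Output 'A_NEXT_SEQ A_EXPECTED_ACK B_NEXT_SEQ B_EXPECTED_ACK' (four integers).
After event 0: A_seq=100 A_ack=231 B_seq=231 B_ack=100
After event 1: A_seq=100 A_ack=287 B_seq=287 B_ack=100

100 287 287 100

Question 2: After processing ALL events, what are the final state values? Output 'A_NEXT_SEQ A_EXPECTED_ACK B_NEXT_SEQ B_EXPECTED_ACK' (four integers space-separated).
Answer: 210 542 542 210

Derivation:
After event 0: A_seq=100 A_ack=231 B_seq=231 B_ack=100
After event 1: A_seq=100 A_ack=287 B_seq=287 B_ack=100
After event 2: A_seq=100 A_ack=287 B_seq=482 B_ack=100
After event 3: A_seq=100 A_ack=287 B_seq=542 B_ack=100
After event 4: A_seq=100 A_ack=542 B_seq=542 B_ack=100
After event 5: A_seq=100 A_ack=542 B_seq=542 B_ack=100
After event 6: A_seq=210 A_ack=542 B_seq=542 B_ack=210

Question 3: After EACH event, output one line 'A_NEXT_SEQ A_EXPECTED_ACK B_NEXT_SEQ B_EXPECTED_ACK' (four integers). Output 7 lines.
100 231 231 100
100 287 287 100
100 287 482 100
100 287 542 100
100 542 542 100
100 542 542 100
210 542 542 210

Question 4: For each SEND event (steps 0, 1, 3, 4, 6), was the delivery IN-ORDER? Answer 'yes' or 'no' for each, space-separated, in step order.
Answer: yes yes no yes yes

Derivation:
Step 0: SEND seq=200 -> in-order
Step 1: SEND seq=231 -> in-order
Step 3: SEND seq=482 -> out-of-order
Step 4: SEND seq=287 -> in-order
Step 6: SEND seq=100 -> in-order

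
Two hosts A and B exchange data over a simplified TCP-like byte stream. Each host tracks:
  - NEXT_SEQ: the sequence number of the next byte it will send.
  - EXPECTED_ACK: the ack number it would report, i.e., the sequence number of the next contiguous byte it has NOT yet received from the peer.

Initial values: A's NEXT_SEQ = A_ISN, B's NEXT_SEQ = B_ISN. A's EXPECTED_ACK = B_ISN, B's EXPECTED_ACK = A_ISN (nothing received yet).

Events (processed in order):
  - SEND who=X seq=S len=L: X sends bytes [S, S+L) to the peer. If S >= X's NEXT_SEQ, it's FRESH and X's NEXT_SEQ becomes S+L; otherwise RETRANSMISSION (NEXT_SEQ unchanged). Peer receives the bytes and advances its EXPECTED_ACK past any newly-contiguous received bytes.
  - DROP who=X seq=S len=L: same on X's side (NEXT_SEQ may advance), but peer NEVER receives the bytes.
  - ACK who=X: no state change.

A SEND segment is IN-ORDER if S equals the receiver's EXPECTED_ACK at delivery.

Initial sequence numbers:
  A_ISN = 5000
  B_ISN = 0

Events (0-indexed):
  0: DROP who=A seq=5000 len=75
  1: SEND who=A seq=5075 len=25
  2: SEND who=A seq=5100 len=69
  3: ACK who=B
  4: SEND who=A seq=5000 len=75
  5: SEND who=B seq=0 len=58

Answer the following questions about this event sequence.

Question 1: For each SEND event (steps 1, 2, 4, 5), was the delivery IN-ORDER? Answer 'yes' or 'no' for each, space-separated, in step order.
Step 1: SEND seq=5075 -> out-of-order
Step 2: SEND seq=5100 -> out-of-order
Step 4: SEND seq=5000 -> in-order
Step 5: SEND seq=0 -> in-order

Answer: no no yes yes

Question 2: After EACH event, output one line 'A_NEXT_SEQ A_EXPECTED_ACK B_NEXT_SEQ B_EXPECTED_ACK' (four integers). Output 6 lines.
5075 0 0 5000
5100 0 0 5000
5169 0 0 5000
5169 0 0 5000
5169 0 0 5169
5169 58 58 5169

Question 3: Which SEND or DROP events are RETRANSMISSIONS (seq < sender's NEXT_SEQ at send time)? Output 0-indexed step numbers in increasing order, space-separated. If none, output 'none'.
Answer: 4

Derivation:
Step 0: DROP seq=5000 -> fresh
Step 1: SEND seq=5075 -> fresh
Step 2: SEND seq=5100 -> fresh
Step 4: SEND seq=5000 -> retransmit
Step 5: SEND seq=0 -> fresh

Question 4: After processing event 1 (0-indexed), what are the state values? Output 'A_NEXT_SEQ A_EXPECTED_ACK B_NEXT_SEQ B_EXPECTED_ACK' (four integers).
After event 0: A_seq=5075 A_ack=0 B_seq=0 B_ack=5000
After event 1: A_seq=5100 A_ack=0 B_seq=0 B_ack=5000

5100 0 0 5000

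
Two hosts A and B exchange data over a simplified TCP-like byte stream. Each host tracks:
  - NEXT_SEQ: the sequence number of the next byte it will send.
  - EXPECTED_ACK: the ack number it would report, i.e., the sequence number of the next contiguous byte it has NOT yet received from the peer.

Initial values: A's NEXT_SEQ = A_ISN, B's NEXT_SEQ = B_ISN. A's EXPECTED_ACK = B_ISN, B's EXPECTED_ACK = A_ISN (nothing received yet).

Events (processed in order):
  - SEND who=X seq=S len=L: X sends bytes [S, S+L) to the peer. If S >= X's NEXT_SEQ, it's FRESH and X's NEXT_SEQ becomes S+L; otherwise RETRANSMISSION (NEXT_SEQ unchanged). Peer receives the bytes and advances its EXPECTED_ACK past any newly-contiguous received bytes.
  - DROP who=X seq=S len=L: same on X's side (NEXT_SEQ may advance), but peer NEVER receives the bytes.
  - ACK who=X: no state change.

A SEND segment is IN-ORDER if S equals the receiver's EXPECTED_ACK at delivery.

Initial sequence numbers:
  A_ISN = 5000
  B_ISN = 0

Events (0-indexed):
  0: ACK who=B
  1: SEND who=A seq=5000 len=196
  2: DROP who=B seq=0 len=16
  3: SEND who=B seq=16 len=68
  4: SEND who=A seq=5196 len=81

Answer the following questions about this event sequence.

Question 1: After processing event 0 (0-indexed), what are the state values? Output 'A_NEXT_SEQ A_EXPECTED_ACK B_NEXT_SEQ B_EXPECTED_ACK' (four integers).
After event 0: A_seq=5000 A_ack=0 B_seq=0 B_ack=5000

5000 0 0 5000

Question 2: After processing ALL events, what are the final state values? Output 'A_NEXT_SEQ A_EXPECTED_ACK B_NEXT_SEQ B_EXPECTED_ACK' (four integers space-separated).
After event 0: A_seq=5000 A_ack=0 B_seq=0 B_ack=5000
After event 1: A_seq=5196 A_ack=0 B_seq=0 B_ack=5196
After event 2: A_seq=5196 A_ack=0 B_seq=16 B_ack=5196
After event 3: A_seq=5196 A_ack=0 B_seq=84 B_ack=5196
After event 4: A_seq=5277 A_ack=0 B_seq=84 B_ack=5277

Answer: 5277 0 84 5277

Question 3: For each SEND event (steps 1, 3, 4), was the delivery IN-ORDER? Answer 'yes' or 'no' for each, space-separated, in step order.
Answer: yes no yes

Derivation:
Step 1: SEND seq=5000 -> in-order
Step 3: SEND seq=16 -> out-of-order
Step 4: SEND seq=5196 -> in-order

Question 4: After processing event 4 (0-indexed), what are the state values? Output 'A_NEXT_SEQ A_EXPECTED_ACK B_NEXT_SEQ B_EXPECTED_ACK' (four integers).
After event 0: A_seq=5000 A_ack=0 B_seq=0 B_ack=5000
After event 1: A_seq=5196 A_ack=0 B_seq=0 B_ack=5196
After event 2: A_seq=5196 A_ack=0 B_seq=16 B_ack=5196
After event 3: A_seq=5196 A_ack=0 B_seq=84 B_ack=5196
After event 4: A_seq=5277 A_ack=0 B_seq=84 B_ack=5277

5277 0 84 5277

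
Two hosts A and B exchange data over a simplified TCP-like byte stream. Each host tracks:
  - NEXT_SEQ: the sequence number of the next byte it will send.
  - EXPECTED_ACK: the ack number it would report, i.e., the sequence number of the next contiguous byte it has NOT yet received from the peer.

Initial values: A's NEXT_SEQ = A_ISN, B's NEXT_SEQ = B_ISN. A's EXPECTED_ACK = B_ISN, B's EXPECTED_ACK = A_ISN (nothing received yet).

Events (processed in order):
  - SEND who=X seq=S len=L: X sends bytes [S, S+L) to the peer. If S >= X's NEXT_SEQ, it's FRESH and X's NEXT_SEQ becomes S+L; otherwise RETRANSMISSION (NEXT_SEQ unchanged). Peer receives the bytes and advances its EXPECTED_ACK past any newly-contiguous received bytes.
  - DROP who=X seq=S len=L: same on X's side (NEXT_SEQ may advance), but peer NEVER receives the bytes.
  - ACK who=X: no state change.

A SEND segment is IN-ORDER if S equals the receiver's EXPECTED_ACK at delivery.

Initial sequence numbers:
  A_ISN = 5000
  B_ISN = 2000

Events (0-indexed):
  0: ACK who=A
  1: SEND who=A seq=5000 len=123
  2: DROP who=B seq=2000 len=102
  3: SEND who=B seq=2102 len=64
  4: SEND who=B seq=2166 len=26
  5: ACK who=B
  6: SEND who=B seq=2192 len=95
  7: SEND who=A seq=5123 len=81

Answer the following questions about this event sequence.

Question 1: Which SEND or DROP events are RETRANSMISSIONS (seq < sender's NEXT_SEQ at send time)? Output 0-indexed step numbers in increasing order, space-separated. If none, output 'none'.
Step 1: SEND seq=5000 -> fresh
Step 2: DROP seq=2000 -> fresh
Step 3: SEND seq=2102 -> fresh
Step 4: SEND seq=2166 -> fresh
Step 6: SEND seq=2192 -> fresh
Step 7: SEND seq=5123 -> fresh

Answer: none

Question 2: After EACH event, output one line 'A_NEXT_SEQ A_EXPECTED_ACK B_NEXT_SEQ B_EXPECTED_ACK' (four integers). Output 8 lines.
5000 2000 2000 5000
5123 2000 2000 5123
5123 2000 2102 5123
5123 2000 2166 5123
5123 2000 2192 5123
5123 2000 2192 5123
5123 2000 2287 5123
5204 2000 2287 5204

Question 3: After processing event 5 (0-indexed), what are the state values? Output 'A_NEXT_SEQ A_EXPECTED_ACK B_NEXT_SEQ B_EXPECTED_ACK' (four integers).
After event 0: A_seq=5000 A_ack=2000 B_seq=2000 B_ack=5000
After event 1: A_seq=5123 A_ack=2000 B_seq=2000 B_ack=5123
After event 2: A_seq=5123 A_ack=2000 B_seq=2102 B_ack=5123
After event 3: A_seq=5123 A_ack=2000 B_seq=2166 B_ack=5123
After event 4: A_seq=5123 A_ack=2000 B_seq=2192 B_ack=5123
After event 5: A_seq=5123 A_ack=2000 B_seq=2192 B_ack=5123

5123 2000 2192 5123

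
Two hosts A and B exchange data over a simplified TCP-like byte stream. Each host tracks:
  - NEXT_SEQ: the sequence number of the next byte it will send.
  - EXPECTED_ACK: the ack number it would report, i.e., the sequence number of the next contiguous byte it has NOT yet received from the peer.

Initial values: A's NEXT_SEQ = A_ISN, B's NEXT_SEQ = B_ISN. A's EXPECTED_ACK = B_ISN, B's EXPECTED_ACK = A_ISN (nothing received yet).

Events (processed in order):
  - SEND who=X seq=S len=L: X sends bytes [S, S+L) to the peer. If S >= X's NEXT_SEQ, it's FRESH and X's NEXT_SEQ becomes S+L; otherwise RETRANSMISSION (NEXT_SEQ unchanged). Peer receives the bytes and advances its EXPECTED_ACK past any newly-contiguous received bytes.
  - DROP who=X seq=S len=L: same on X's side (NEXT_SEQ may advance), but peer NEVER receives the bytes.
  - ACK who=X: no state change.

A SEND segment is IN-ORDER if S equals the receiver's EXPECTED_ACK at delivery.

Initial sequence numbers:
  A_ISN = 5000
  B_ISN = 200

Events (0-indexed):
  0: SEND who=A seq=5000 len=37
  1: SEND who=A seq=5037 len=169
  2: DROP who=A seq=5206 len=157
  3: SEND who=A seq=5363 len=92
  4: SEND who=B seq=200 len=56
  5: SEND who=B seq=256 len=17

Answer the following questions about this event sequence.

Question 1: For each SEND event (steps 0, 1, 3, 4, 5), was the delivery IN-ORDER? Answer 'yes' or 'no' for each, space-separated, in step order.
Step 0: SEND seq=5000 -> in-order
Step 1: SEND seq=5037 -> in-order
Step 3: SEND seq=5363 -> out-of-order
Step 4: SEND seq=200 -> in-order
Step 5: SEND seq=256 -> in-order

Answer: yes yes no yes yes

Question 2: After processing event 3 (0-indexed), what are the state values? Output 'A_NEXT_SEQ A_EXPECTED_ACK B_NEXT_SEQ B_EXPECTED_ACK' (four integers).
After event 0: A_seq=5037 A_ack=200 B_seq=200 B_ack=5037
After event 1: A_seq=5206 A_ack=200 B_seq=200 B_ack=5206
After event 2: A_seq=5363 A_ack=200 B_seq=200 B_ack=5206
After event 3: A_seq=5455 A_ack=200 B_seq=200 B_ack=5206

5455 200 200 5206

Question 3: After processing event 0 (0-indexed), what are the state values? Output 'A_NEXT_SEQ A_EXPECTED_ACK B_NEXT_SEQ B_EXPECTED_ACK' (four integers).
After event 0: A_seq=5037 A_ack=200 B_seq=200 B_ack=5037

5037 200 200 5037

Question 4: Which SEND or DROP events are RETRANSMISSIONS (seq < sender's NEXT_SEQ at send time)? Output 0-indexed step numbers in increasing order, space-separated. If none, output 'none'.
Step 0: SEND seq=5000 -> fresh
Step 1: SEND seq=5037 -> fresh
Step 2: DROP seq=5206 -> fresh
Step 3: SEND seq=5363 -> fresh
Step 4: SEND seq=200 -> fresh
Step 5: SEND seq=256 -> fresh

Answer: none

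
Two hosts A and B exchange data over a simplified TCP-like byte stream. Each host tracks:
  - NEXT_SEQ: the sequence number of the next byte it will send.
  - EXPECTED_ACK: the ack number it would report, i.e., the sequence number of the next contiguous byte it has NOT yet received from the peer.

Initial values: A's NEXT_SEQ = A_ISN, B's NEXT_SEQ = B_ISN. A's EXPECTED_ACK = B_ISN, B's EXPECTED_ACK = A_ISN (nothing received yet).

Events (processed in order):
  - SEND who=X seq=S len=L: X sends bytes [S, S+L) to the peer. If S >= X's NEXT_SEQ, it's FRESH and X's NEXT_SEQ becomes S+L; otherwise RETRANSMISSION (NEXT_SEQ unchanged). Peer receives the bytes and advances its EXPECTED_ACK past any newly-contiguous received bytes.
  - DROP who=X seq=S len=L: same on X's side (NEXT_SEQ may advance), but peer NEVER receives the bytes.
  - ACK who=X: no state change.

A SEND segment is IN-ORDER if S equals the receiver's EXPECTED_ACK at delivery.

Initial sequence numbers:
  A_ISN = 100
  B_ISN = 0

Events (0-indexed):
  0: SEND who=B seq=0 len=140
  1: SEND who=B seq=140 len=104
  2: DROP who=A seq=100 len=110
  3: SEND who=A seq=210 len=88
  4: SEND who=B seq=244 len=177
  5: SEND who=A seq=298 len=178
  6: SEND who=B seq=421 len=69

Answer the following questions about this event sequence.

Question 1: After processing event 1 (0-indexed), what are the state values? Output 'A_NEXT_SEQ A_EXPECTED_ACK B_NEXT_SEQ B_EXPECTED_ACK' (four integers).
After event 0: A_seq=100 A_ack=140 B_seq=140 B_ack=100
After event 1: A_seq=100 A_ack=244 B_seq=244 B_ack=100

100 244 244 100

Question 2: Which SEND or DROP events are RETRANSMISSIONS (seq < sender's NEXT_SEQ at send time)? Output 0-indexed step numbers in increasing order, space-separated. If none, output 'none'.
Answer: none

Derivation:
Step 0: SEND seq=0 -> fresh
Step 1: SEND seq=140 -> fresh
Step 2: DROP seq=100 -> fresh
Step 3: SEND seq=210 -> fresh
Step 4: SEND seq=244 -> fresh
Step 5: SEND seq=298 -> fresh
Step 6: SEND seq=421 -> fresh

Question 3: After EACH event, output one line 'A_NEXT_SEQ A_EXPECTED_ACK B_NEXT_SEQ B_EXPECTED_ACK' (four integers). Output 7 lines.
100 140 140 100
100 244 244 100
210 244 244 100
298 244 244 100
298 421 421 100
476 421 421 100
476 490 490 100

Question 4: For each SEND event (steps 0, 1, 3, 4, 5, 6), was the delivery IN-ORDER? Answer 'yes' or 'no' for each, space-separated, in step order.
Step 0: SEND seq=0 -> in-order
Step 1: SEND seq=140 -> in-order
Step 3: SEND seq=210 -> out-of-order
Step 4: SEND seq=244 -> in-order
Step 5: SEND seq=298 -> out-of-order
Step 6: SEND seq=421 -> in-order

Answer: yes yes no yes no yes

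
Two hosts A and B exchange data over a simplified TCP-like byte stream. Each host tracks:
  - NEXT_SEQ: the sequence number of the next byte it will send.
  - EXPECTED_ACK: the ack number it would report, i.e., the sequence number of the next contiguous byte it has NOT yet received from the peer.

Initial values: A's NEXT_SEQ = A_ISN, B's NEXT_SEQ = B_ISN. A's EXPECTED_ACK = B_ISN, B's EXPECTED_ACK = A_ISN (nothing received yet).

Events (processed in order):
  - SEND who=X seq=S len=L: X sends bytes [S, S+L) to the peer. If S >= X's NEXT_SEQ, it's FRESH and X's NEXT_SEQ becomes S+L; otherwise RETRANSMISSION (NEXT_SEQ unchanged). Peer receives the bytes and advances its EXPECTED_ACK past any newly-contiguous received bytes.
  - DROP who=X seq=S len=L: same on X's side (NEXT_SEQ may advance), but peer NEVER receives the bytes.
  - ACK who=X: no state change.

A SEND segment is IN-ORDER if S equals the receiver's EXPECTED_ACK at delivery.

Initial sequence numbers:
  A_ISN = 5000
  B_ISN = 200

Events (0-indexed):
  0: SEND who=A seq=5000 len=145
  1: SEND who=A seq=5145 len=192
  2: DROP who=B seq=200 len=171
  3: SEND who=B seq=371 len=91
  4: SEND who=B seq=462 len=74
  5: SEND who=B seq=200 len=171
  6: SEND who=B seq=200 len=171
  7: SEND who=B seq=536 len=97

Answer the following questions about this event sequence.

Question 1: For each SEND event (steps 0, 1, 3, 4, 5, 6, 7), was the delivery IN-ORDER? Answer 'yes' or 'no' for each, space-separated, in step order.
Answer: yes yes no no yes no yes

Derivation:
Step 0: SEND seq=5000 -> in-order
Step 1: SEND seq=5145 -> in-order
Step 3: SEND seq=371 -> out-of-order
Step 4: SEND seq=462 -> out-of-order
Step 5: SEND seq=200 -> in-order
Step 6: SEND seq=200 -> out-of-order
Step 7: SEND seq=536 -> in-order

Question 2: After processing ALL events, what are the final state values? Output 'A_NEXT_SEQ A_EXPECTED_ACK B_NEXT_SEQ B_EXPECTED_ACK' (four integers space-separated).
After event 0: A_seq=5145 A_ack=200 B_seq=200 B_ack=5145
After event 1: A_seq=5337 A_ack=200 B_seq=200 B_ack=5337
After event 2: A_seq=5337 A_ack=200 B_seq=371 B_ack=5337
After event 3: A_seq=5337 A_ack=200 B_seq=462 B_ack=5337
After event 4: A_seq=5337 A_ack=200 B_seq=536 B_ack=5337
After event 5: A_seq=5337 A_ack=536 B_seq=536 B_ack=5337
After event 6: A_seq=5337 A_ack=536 B_seq=536 B_ack=5337
After event 7: A_seq=5337 A_ack=633 B_seq=633 B_ack=5337

Answer: 5337 633 633 5337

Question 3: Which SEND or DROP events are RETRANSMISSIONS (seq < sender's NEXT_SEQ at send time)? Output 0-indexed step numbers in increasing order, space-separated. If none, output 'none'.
Answer: 5 6

Derivation:
Step 0: SEND seq=5000 -> fresh
Step 1: SEND seq=5145 -> fresh
Step 2: DROP seq=200 -> fresh
Step 3: SEND seq=371 -> fresh
Step 4: SEND seq=462 -> fresh
Step 5: SEND seq=200 -> retransmit
Step 6: SEND seq=200 -> retransmit
Step 7: SEND seq=536 -> fresh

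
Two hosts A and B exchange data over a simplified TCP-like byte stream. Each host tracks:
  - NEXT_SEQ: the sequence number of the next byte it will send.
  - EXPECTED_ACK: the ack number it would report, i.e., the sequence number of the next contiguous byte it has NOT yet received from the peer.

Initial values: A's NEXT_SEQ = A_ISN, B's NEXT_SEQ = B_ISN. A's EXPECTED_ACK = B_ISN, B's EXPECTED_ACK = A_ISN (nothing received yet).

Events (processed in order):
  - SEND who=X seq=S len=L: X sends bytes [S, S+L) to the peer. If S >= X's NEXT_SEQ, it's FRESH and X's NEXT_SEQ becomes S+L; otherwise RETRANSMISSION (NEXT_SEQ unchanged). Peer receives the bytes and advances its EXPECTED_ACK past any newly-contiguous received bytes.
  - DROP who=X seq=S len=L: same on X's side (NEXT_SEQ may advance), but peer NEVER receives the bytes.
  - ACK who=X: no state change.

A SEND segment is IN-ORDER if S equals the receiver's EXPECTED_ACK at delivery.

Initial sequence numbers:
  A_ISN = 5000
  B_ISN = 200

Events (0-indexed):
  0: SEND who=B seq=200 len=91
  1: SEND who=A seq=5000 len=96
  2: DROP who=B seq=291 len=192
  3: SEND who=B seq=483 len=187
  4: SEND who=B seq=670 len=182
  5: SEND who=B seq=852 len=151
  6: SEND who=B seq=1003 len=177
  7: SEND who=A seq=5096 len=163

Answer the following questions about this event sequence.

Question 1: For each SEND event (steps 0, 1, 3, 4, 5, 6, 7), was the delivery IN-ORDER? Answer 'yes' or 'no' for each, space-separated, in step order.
Step 0: SEND seq=200 -> in-order
Step 1: SEND seq=5000 -> in-order
Step 3: SEND seq=483 -> out-of-order
Step 4: SEND seq=670 -> out-of-order
Step 5: SEND seq=852 -> out-of-order
Step 6: SEND seq=1003 -> out-of-order
Step 7: SEND seq=5096 -> in-order

Answer: yes yes no no no no yes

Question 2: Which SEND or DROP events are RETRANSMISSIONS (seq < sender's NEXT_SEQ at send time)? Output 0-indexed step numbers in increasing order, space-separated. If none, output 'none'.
Answer: none

Derivation:
Step 0: SEND seq=200 -> fresh
Step 1: SEND seq=5000 -> fresh
Step 2: DROP seq=291 -> fresh
Step 3: SEND seq=483 -> fresh
Step 4: SEND seq=670 -> fresh
Step 5: SEND seq=852 -> fresh
Step 6: SEND seq=1003 -> fresh
Step 7: SEND seq=5096 -> fresh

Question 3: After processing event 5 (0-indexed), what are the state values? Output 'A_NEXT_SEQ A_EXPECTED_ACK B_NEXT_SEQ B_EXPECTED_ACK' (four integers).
After event 0: A_seq=5000 A_ack=291 B_seq=291 B_ack=5000
After event 1: A_seq=5096 A_ack=291 B_seq=291 B_ack=5096
After event 2: A_seq=5096 A_ack=291 B_seq=483 B_ack=5096
After event 3: A_seq=5096 A_ack=291 B_seq=670 B_ack=5096
After event 4: A_seq=5096 A_ack=291 B_seq=852 B_ack=5096
After event 5: A_seq=5096 A_ack=291 B_seq=1003 B_ack=5096

5096 291 1003 5096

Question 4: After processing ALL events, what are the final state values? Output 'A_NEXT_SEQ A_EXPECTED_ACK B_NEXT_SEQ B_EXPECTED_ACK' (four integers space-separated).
After event 0: A_seq=5000 A_ack=291 B_seq=291 B_ack=5000
After event 1: A_seq=5096 A_ack=291 B_seq=291 B_ack=5096
After event 2: A_seq=5096 A_ack=291 B_seq=483 B_ack=5096
After event 3: A_seq=5096 A_ack=291 B_seq=670 B_ack=5096
After event 4: A_seq=5096 A_ack=291 B_seq=852 B_ack=5096
After event 5: A_seq=5096 A_ack=291 B_seq=1003 B_ack=5096
After event 6: A_seq=5096 A_ack=291 B_seq=1180 B_ack=5096
After event 7: A_seq=5259 A_ack=291 B_seq=1180 B_ack=5259

Answer: 5259 291 1180 5259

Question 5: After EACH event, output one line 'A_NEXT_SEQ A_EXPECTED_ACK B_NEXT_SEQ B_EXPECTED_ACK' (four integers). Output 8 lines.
5000 291 291 5000
5096 291 291 5096
5096 291 483 5096
5096 291 670 5096
5096 291 852 5096
5096 291 1003 5096
5096 291 1180 5096
5259 291 1180 5259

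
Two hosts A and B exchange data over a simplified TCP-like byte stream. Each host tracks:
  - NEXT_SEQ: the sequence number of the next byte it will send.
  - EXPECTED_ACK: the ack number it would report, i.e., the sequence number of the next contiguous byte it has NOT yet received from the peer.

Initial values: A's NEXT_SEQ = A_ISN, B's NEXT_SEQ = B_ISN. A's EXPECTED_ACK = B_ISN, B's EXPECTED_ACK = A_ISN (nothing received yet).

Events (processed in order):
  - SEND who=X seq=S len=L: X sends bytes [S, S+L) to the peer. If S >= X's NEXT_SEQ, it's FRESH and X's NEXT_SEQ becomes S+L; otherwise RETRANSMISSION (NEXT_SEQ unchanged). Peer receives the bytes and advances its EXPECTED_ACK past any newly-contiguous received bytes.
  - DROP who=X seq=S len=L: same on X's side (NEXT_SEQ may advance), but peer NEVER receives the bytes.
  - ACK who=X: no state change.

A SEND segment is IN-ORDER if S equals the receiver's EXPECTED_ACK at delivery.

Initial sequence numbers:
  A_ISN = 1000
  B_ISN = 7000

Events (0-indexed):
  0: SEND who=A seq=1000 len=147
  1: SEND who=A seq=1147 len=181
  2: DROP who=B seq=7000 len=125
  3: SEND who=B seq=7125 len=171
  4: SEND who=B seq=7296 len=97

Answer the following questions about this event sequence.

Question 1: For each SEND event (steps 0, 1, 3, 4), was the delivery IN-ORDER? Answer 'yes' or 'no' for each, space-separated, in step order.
Step 0: SEND seq=1000 -> in-order
Step 1: SEND seq=1147 -> in-order
Step 3: SEND seq=7125 -> out-of-order
Step 4: SEND seq=7296 -> out-of-order

Answer: yes yes no no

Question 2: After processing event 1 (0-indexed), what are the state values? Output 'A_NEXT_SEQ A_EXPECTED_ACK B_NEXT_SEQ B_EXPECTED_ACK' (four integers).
After event 0: A_seq=1147 A_ack=7000 B_seq=7000 B_ack=1147
After event 1: A_seq=1328 A_ack=7000 B_seq=7000 B_ack=1328

1328 7000 7000 1328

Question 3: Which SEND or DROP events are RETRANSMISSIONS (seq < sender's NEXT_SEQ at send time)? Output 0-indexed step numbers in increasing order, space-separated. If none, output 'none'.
Step 0: SEND seq=1000 -> fresh
Step 1: SEND seq=1147 -> fresh
Step 2: DROP seq=7000 -> fresh
Step 3: SEND seq=7125 -> fresh
Step 4: SEND seq=7296 -> fresh

Answer: none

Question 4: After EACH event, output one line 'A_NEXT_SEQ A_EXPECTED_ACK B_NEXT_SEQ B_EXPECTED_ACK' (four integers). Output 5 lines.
1147 7000 7000 1147
1328 7000 7000 1328
1328 7000 7125 1328
1328 7000 7296 1328
1328 7000 7393 1328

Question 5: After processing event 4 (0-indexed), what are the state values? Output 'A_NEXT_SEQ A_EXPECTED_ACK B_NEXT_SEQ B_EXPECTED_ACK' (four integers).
After event 0: A_seq=1147 A_ack=7000 B_seq=7000 B_ack=1147
After event 1: A_seq=1328 A_ack=7000 B_seq=7000 B_ack=1328
After event 2: A_seq=1328 A_ack=7000 B_seq=7125 B_ack=1328
After event 3: A_seq=1328 A_ack=7000 B_seq=7296 B_ack=1328
After event 4: A_seq=1328 A_ack=7000 B_seq=7393 B_ack=1328

1328 7000 7393 1328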